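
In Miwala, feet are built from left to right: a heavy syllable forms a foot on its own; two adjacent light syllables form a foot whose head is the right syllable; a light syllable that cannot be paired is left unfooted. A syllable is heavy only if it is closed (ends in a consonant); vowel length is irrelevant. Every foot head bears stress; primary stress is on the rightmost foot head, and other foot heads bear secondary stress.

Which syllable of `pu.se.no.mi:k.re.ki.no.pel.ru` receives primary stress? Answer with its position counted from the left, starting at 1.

8

Weights: 1 pu L, 2 se L, 3 no L, 4 mi:k H, 5 re L, 6 ki L, 7 no L, 8 pel H, 9 ru L.
Parse left to right (heavy = foot alone; LL = one foot; stranded L unfooted): (pu.ˈse) no (ˈmi:k) (re.ˈki) no (ˈpel) ru.
Foot heads: 2, 4, 6, 8.
Primary stress on the rightmost head = syllable 8.
Primary stress: syllable 8 → pu.se.no.mi:k.re.ki.no.ˈpel.ru.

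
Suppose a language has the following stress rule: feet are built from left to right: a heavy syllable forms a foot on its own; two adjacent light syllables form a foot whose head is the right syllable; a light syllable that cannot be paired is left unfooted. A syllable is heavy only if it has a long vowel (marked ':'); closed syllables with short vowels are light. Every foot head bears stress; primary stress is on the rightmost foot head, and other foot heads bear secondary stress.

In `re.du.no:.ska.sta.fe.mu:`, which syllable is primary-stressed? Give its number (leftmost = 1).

Weights: 1 re L, 2 du L, 3 no: H, 4 ska L, 5 sta L, 6 fe L, 7 mu: H.
Parse left to right (heavy = foot alone; LL = one foot; stranded L unfooted): (re.ˈdu) (ˈno:) (ska.ˈsta) fe (ˈmu:).
Foot heads: 2, 3, 5, 7.
Primary stress on the rightmost head = syllable 7.
Primary stress: syllable 7 → re.du.no:.ska.sta.fe.ˈmu:.

7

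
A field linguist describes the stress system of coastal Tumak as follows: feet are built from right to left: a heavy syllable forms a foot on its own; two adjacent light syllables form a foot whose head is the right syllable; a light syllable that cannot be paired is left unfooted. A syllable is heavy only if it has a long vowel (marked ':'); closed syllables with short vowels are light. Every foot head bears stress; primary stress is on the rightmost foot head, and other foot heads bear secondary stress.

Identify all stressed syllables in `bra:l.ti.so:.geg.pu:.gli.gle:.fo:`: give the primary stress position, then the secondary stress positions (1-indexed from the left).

primary 8, secondary 1, 3, 5, 7

Weights: 1 bra:l H, 2 ti L, 3 so: H, 4 geg L, 5 pu: H, 6 gli L, 7 gle: H, 8 fo: H.
Parse right to left (heavy = foot alone; LL = one foot; stranded L unfooted): (ˈbra:l) ti (ˈso:) geg (ˈpu:) gli (ˈgle:) (ˈfo:).
Foot heads: 1, 3, 5, 7, 8.
Primary stress on the rightmost head = syllable 8.
Secondary stress on 1, 3, 5, 7: ˌbra:l.ti.ˌso:.geg.ˌpu:.gli.ˌgle:.ˈfo:.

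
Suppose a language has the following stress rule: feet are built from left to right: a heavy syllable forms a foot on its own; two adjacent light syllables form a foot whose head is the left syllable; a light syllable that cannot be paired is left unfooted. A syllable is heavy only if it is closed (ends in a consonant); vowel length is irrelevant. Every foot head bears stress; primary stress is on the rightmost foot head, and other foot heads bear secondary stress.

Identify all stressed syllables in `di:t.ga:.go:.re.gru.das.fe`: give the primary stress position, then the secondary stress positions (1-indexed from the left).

primary 6, secondary 1, 2, 4

Weights: 1 di:t H, 2 ga: L, 3 go: L, 4 re L, 5 gru L, 6 das H, 7 fe L.
Parse left to right (heavy = foot alone; LL = one foot; stranded L unfooted): (ˈdi:t) (ˈga:.go:) (ˈre.gru) (ˈdas) fe.
Foot heads: 1, 2, 4, 6.
Primary stress on the rightmost head = syllable 6.
Secondary stress on 1, 2, 4: ˌdi:t.ˌga:.go:.ˌre.gru.ˈdas.fe.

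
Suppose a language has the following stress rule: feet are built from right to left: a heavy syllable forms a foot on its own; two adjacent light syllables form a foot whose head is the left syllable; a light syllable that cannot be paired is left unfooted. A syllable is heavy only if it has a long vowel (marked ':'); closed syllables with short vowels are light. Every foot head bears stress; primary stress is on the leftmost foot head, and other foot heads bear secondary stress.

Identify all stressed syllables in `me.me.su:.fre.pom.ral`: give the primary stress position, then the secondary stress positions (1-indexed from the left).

Weights: 1 me L, 2 me L, 3 su: H, 4 fre L, 5 pom L, 6 ral L.
Parse right to left (heavy = foot alone; LL = one foot; stranded L unfooted): (ˈme.me) (ˈsu:) fre (ˈpom.ral).
Foot heads: 1, 3, 5.
Primary stress on the leftmost head = syllable 1.
Secondary stress on 3, 5: ˈme.me.ˌsu:.fre.ˌpom.ral.

primary 1, secondary 3, 5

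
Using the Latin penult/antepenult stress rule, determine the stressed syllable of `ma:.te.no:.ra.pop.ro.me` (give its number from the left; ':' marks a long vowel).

Classical Latin: stress the penult if heavy (long vowel or closed), else the antepenult.
Weights: 5 pop H, 6 ro L, 7 me L.
The penult (syllable 6, ro) is light, so stress falls on the antepenult (syllable 5, pop).
Stress on syllable 5: ma:.te.no:.ra.ˈpop.ro.me.

5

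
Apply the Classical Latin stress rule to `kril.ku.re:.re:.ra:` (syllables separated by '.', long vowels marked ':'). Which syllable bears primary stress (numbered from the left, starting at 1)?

Classical Latin: stress the penult if heavy (long vowel or closed), else the antepenult.
Weights: 3 re: H, 4 re: H, 5 ra: H.
The penult (syllable 4, re:) is heavy, so it takes stress.
Stress on syllable 4: kril.ku.re:.ˈre:.ra:.

4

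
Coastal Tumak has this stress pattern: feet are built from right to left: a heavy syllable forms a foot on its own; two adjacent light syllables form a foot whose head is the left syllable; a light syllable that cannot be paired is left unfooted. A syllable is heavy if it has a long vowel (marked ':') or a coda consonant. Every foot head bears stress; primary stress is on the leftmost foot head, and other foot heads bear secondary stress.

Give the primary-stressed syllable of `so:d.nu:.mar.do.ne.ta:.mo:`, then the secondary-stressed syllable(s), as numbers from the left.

primary 1, secondary 2, 3, 4, 6, 7

Weights: 1 so:d H, 2 nu: H, 3 mar H, 4 do L, 5 ne L, 6 ta: H, 7 mo: H.
Parse right to left (heavy = foot alone; LL = one foot; stranded L unfooted): (ˈso:d) (ˈnu:) (ˈmar) (ˈdo.ne) (ˈta:) (ˈmo:).
Foot heads: 1, 2, 3, 4, 6, 7.
Primary stress on the leftmost head = syllable 1.
Secondary stress on 2, 3, 4, 6, 7: ˈso:d.ˌnu:.ˌmar.ˌdo.ne.ˌta:.ˌmo:.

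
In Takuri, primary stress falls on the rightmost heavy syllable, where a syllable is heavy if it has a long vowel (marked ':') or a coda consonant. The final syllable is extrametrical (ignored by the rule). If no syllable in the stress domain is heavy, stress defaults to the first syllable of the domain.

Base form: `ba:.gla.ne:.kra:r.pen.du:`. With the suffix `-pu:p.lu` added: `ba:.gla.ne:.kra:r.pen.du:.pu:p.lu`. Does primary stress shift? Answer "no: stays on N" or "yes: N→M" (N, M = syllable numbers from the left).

yes: 5→7

Base `ba:.gla.ne:.kra:r.pen.du:` (6 syllables):
  The final syllable (6, du:) is extrametrical; the stress domain is syllables 1–5.
  Weights: 1 ba: H, 2 gla L, 3 ne: H, 4 kra:r H, 5 pen H.
  Heavy syllables in the domain: 1, 3, 4, 5. The rightmost is syllable 5 (pen).
  → primary stress on syllable 5.
Suffixed `ba:.gla.ne:.kra:r.pen.du:.pu:p.lu` (8 syllables):
  The final syllable (8, lu) is extrametrical; the stress domain is syllables 1–7.
  Weights: 1 ba: H, 2 gla L, 3 ne: H, 4 kra:r H, 5 pen H, 6 du: H, 7 pu:p H.
  Heavy syllables in the domain: 1, 3, 4, 5, 6, 7. The rightmost is syllable 7 (pu:p).
  → primary stress on syllable 7.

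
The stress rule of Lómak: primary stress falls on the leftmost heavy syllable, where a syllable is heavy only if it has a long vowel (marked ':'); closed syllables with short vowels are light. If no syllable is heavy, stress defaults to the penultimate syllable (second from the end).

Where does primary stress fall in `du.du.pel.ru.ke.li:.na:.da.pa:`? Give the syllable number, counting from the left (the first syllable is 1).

6

Weights: 1 du L, 2 du L, 3 pel L, 4 ru L, 5 ke L, 6 li: H, 7 na: H, 8 da L, 9 pa: H.
Heavy syllables in the domain: 6, 7, 9. The leftmost is syllable 6 (li:).
Primary stress: syllable 6 → du.du.pel.ru.ke.ˈli:.na:.da.pa:.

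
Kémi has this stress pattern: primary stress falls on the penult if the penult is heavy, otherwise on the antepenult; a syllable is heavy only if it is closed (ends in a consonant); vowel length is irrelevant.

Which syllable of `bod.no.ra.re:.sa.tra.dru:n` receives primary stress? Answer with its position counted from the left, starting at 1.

Weights: 5 sa L, 6 tra L, 7 dru:n H.
The penult (syllable 6, tra) is light, so stress falls on the antepenult (syllable 5, sa).
Primary stress: syllable 5 → bod.no.ra.re:.ˈsa.tra.dru:n.

5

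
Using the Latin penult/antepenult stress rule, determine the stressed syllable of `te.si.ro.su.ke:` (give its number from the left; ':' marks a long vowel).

3

Classical Latin: stress the penult if heavy (long vowel or closed), else the antepenult.
Weights: 3 ro L, 4 su L, 5 ke: H.
The penult (syllable 4, su) is light, so stress falls on the antepenult (syllable 3, ro).
Stress on syllable 3: te.si.ˈro.su.ke:.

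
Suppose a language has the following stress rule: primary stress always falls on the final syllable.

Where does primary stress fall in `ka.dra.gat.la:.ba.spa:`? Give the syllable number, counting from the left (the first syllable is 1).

The word has 6 syllables; the final syllable is syllable 6 (spa:).
Primary stress: syllable 6 → ka.dra.gat.la:.ba.ˈspa:.

6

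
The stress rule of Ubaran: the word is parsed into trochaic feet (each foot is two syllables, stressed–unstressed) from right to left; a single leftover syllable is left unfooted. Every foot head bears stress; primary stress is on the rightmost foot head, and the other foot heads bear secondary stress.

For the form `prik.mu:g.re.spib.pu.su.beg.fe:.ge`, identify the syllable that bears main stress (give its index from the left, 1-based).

8

Parse right to left into trochaic (ˈσσ) feet: prik (ˈmu:g.re) (ˈspib.pu) (ˈsu.beg) (ˈfe:.ge). Syllable 1 is left unfooted.
Foot heads (stressed positions): 2, 4, 6, 8.
End Rule Rightmost: primary stress on the rightmost head = syllable 8.
Primary stress: syllable 8 → prik.mu:g.re.spib.pu.su.beg.ˈfe:.ge.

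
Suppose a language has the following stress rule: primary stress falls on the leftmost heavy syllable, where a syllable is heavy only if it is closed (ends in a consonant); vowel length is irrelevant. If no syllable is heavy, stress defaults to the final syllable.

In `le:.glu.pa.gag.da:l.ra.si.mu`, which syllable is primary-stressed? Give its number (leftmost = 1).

4

Weights: 1 le: L, 2 glu L, 3 pa L, 4 gag H, 5 da:l H, 6 ra L, 7 si L, 8 mu L.
Heavy syllables in the domain: 4, 5. The leftmost is syllable 4 (gag).
Primary stress: syllable 4 → le:.glu.pa.ˈgag.da:l.ra.si.mu.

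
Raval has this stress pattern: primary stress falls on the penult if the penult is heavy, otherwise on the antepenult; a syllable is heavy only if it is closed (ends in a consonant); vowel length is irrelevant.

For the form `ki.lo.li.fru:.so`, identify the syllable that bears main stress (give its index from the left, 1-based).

3

Weights: 3 li L, 4 fru: L, 5 so L.
The penult (syllable 4, fru:) is light, so stress falls on the antepenult (syllable 3, li).
Primary stress: syllable 3 → ki.lo.ˈli.fru:.so.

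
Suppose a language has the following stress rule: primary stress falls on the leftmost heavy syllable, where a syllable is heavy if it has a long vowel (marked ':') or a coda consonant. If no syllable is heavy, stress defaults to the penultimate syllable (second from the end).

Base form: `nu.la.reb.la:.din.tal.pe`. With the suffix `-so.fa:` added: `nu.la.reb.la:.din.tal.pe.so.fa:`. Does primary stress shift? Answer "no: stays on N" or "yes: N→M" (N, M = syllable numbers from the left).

Base `nu.la.reb.la:.din.tal.pe` (7 syllables):
  Weights: 1 nu L, 2 la L, 3 reb H, 4 la: H, 5 din H, 6 tal H, 7 pe L.
  Heavy syllables in the domain: 3, 4, 5, 6. The leftmost is syllable 3 (reb).
  → primary stress on syllable 3.
Suffixed `nu.la.reb.la:.din.tal.pe.so.fa:` (9 syllables):
  Weights: 1 nu L, 2 la L, 3 reb H, 4 la: H, 5 din H, 6 tal H, 7 pe L, 8 so L, 9 fa: H.
  Heavy syllables in the domain: 3, 4, 5, 6, 9. The leftmost is syllable 3 (reb).
  → primary stress on syllable 3.

no: stays on 3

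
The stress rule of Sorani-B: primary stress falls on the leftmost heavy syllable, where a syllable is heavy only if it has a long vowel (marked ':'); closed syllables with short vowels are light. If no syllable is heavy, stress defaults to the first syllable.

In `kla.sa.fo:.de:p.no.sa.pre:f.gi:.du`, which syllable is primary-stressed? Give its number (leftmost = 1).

Weights: 1 kla L, 2 sa L, 3 fo: H, 4 de:p H, 5 no L, 6 sa L, 7 pre:f H, 8 gi: H, 9 du L.
Heavy syllables in the domain: 3, 4, 7, 8. The leftmost is syllable 3 (fo:).
Primary stress: syllable 3 → kla.sa.ˈfo:.de:p.no.sa.pre:f.gi:.du.

3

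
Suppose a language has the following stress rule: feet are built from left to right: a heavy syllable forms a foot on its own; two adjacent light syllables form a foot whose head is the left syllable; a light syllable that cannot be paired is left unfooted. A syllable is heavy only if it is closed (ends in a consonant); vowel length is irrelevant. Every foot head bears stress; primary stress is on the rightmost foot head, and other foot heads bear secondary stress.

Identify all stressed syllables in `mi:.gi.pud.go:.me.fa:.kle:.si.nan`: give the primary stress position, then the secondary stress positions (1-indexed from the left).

Weights: 1 mi: L, 2 gi L, 3 pud H, 4 go: L, 5 me L, 6 fa: L, 7 kle: L, 8 si L, 9 nan H.
Parse left to right (heavy = foot alone; LL = one foot; stranded L unfooted): (ˈmi:.gi) (ˈpud) (ˈgo:.me) (ˈfa:.kle:) si (ˈnan).
Foot heads: 1, 3, 4, 6, 9.
Primary stress on the rightmost head = syllable 9.
Secondary stress on 1, 3, 4, 6: ˌmi:.gi.ˌpud.ˌgo:.me.ˌfa:.kle:.si.ˈnan.

primary 9, secondary 1, 3, 4, 6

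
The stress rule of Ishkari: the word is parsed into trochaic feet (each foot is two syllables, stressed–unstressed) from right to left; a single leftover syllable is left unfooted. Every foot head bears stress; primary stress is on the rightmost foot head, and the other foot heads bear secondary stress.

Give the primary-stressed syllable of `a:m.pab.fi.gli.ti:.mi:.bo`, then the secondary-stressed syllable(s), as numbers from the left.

Parse right to left into trochaic (ˈσσ) feet: a:m (ˈpab.fi) (ˈgli.ti:) (ˈmi:.bo). Syllable 1 is left unfooted.
Foot heads (stressed positions): 2, 4, 6.
End Rule Rightmost: primary stress on the rightmost head = syllable 6.
Secondary stress on 2, 4: a:m.ˌpab.fi.ˌgli.ti:.ˈmi:.bo.

primary 6, secondary 2, 4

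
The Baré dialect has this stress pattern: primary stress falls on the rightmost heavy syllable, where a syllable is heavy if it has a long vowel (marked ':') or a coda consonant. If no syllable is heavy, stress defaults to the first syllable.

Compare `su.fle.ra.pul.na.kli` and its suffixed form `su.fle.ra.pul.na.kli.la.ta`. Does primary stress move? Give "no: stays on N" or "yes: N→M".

Base `su.fle.ra.pul.na.kli` (6 syllables):
  Weights: 1 su L, 2 fle L, 3 ra L, 4 pul H, 5 na L, 6 kli L.
  Heavy syllables in the domain: 4. The rightmost is syllable 4 (pul).
  → primary stress on syllable 4.
Suffixed `su.fle.ra.pul.na.kli.la.ta` (8 syllables):
  Weights: 1 su L, 2 fle L, 3 ra L, 4 pul H, 5 na L, 6 kli L, 7 la L, 8 ta L.
  Heavy syllables in the domain: 4. The rightmost is syllable 4 (pul).
  → primary stress on syllable 4.

no: stays on 4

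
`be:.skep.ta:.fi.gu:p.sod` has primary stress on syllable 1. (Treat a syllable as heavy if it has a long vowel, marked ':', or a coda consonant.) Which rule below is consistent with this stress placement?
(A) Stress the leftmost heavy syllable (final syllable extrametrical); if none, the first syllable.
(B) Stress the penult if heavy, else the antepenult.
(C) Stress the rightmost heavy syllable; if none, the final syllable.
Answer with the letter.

Rule A → syllable 1 ✓.
Rule B → syllable 5 (observed: 1).
Rule C → syllable 6 (observed: 1).

A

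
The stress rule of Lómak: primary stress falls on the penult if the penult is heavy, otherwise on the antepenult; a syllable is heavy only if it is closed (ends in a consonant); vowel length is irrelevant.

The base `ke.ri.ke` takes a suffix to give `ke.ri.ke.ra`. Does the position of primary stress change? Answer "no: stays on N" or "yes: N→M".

yes: 1→2

Base `ke.ri.ke` (3 syllables):
  Weights: 1 ke L, 2 ri L, 3 ke L.
  The penult (syllable 2, ri) is light, so stress falls on the antepenult (syllable 1, ke).
  → primary stress on syllable 1.
Suffixed `ke.ri.ke.ra` (4 syllables):
  Weights: 2 ri L, 3 ke L, 4 ra L.
  The penult (syllable 3, ke) is light, so stress falls on the antepenult (syllable 2, ri).
  → primary stress on syllable 2.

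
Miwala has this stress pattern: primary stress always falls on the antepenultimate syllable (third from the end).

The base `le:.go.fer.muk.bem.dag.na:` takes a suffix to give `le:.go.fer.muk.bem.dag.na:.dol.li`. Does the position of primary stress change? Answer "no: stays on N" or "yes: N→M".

yes: 5→7

Base `le:.go.fer.muk.bem.dag.na:` (7 syllables):
  The word has 7 syllables; the antepenultimate syllable (third from the end) is syllable 5 (bem).
  → primary stress on syllable 5.
Suffixed `le:.go.fer.muk.bem.dag.na:.dol.li` (9 syllables):
  The word has 9 syllables; the antepenultimate syllable (third from the end) is syllable 7 (na:).
  → primary stress on syllable 7.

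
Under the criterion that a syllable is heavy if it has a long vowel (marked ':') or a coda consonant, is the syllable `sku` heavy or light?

light

`sku`: short vowel, open (no coda). Short vowel, open → light.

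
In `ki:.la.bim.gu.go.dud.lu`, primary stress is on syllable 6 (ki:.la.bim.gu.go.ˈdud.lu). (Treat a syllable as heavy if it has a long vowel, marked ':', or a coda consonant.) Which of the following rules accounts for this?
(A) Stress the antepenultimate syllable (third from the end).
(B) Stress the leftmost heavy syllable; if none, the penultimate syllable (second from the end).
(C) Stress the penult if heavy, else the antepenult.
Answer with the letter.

Rule A → syllable 5 (observed: 6).
Rule B → syllable 1 (observed: 6).
Rule C → syllable 6 ✓.

C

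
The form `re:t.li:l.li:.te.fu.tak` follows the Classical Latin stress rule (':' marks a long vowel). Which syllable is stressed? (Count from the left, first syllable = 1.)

Classical Latin: stress the penult if heavy (long vowel or closed), else the antepenult.
Weights: 4 te L, 5 fu L, 6 tak H.
The penult (syllable 5, fu) is light, so stress falls on the antepenult (syllable 4, te).
Stress on syllable 4: re:t.li:l.li:.ˈte.fu.tak.

4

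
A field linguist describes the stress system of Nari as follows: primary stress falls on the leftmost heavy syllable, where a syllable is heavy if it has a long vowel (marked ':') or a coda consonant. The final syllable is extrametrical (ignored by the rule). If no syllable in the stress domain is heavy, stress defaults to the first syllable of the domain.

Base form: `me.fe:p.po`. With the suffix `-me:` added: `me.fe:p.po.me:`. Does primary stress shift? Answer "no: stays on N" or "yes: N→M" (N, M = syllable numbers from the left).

no: stays on 2

Base `me.fe:p.po` (3 syllables):
  The final syllable (3, po) is extrametrical; the stress domain is syllables 1–2.
  Weights: 1 me L, 2 fe:p H.
  Heavy syllables in the domain: 2. The leftmost is syllable 2 (fe:p).
  → primary stress on syllable 2.
Suffixed `me.fe:p.po.me:` (4 syllables):
  The final syllable (4, me:) is extrametrical; the stress domain is syllables 1–3.
  Weights: 1 me L, 2 fe:p H, 3 po L.
  Heavy syllables in the domain: 2. The leftmost is syllable 2 (fe:p).
  → primary stress on syllable 2.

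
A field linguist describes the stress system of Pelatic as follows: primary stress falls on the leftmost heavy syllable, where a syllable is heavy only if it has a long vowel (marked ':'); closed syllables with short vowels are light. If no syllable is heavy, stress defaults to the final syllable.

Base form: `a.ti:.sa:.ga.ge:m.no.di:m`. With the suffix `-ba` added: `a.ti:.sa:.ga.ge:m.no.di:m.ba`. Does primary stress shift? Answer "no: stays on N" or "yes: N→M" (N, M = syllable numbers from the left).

Base `a.ti:.sa:.ga.ge:m.no.di:m` (7 syllables):
  Weights: 1 a L, 2 ti: H, 3 sa: H, 4 ga L, 5 ge:m H, 6 no L, 7 di:m H.
  Heavy syllables in the domain: 2, 3, 5, 7. The leftmost is syllable 2 (ti:).
  → primary stress on syllable 2.
Suffixed `a.ti:.sa:.ga.ge:m.no.di:m.ba` (8 syllables):
  Weights: 1 a L, 2 ti: H, 3 sa: H, 4 ga L, 5 ge:m H, 6 no L, 7 di:m H, 8 ba L.
  Heavy syllables in the domain: 2, 3, 5, 7. The leftmost is syllable 2 (ti:).
  → primary stress on syllable 2.

no: stays on 2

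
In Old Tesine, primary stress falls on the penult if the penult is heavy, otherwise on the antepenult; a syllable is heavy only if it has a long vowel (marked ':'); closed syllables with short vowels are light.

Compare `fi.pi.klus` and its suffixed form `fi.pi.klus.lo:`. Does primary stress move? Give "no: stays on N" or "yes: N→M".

yes: 1→2

Base `fi.pi.klus` (3 syllables):
  Weights: 1 fi L, 2 pi L, 3 klus L.
  The penult (syllable 2, pi) is light, so stress falls on the antepenult (syllable 1, fi).
  → primary stress on syllable 1.
Suffixed `fi.pi.klus.lo:` (4 syllables):
  Weights: 2 pi L, 3 klus L, 4 lo: H.
  The penult (syllable 3, klus) is light, so stress falls on the antepenult (syllable 2, pi).
  → primary stress on syllable 2.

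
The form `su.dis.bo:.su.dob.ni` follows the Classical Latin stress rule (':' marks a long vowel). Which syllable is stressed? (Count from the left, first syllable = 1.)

5

Classical Latin: stress the penult if heavy (long vowel or closed), else the antepenult.
Weights: 4 su L, 5 dob H, 6 ni L.
The penult (syllable 5, dob) is heavy, so it takes stress.
Stress on syllable 5: su.dis.bo:.su.ˈdob.ni.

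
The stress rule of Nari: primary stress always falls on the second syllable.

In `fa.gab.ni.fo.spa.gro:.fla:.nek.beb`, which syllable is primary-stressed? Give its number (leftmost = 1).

The word has 9 syllables; the second syllable is syllable 2 (gab).
Primary stress: syllable 2 → fa.ˈgab.ni.fo.spa.gro:.fla:.nek.beb.

2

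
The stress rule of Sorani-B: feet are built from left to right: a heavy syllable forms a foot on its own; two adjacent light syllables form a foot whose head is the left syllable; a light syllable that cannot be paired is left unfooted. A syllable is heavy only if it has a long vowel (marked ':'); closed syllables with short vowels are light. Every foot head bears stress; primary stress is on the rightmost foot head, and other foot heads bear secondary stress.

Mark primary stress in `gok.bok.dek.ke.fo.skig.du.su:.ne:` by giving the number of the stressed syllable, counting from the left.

9

Weights: 1 gok L, 2 bok L, 3 dek L, 4 ke L, 5 fo L, 6 skig L, 7 du L, 8 su: H, 9 ne: H.
Parse left to right (heavy = foot alone; LL = one foot; stranded L unfooted): (ˈgok.bok) (ˈdek.ke) (ˈfo.skig) du (ˈsu:) (ˈne:).
Foot heads: 1, 3, 5, 8, 9.
Primary stress on the rightmost head = syllable 9.
Primary stress: syllable 9 → gok.bok.dek.ke.fo.skig.du.su:.ˈne:.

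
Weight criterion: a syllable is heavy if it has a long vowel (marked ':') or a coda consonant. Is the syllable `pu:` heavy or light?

`pu:`: long vowel, open (no coda). Long vowel → heavy.

heavy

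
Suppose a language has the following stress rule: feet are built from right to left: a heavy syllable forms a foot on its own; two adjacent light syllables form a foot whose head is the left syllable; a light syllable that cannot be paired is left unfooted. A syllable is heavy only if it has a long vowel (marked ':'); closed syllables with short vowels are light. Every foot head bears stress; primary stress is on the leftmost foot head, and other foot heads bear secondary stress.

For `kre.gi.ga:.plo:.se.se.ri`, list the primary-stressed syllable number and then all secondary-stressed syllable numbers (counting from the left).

primary 1, secondary 3, 4, 6

Weights: 1 kre L, 2 gi L, 3 ga: H, 4 plo: H, 5 se L, 6 se L, 7 ri L.
Parse right to left (heavy = foot alone; LL = one foot; stranded L unfooted): (ˈkre.gi) (ˈga:) (ˈplo:) se (ˈse.ri).
Foot heads: 1, 3, 4, 6.
Primary stress on the leftmost head = syllable 1.
Secondary stress on 3, 4, 6: ˈkre.gi.ˌga:.ˌplo:.se.ˌse.ri.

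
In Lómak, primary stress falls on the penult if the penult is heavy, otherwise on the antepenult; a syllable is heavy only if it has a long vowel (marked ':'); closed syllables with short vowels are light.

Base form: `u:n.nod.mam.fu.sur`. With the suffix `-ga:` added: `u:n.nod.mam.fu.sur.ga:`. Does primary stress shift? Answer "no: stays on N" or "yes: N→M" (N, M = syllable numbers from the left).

yes: 3→4

Base `u:n.nod.mam.fu.sur` (5 syllables):
  Weights: 3 mam L, 4 fu L, 5 sur L.
  The penult (syllable 4, fu) is light, so stress falls on the antepenult (syllable 3, mam).
  → primary stress on syllable 3.
Suffixed `u:n.nod.mam.fu.sur.ga:` (6 syllables):
  Weights: 4 fu L, 5 sur L, 6 ga: H.
  The penult (syllable 5, sur) is light, so stress falls on the antepenult (syllable 4, fu).
  → primary stress on syllable 4.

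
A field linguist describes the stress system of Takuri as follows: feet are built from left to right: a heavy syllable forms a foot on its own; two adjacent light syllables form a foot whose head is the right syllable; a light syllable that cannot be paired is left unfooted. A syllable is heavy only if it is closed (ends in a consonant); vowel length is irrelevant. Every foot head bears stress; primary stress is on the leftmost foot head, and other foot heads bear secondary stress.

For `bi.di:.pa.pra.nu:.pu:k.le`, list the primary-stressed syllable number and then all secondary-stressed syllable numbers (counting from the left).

Weights: 1 bi L, 2 di: L, 3 pa L, 4 pra L, 5 nu: L, 6 pu:k H, 7 le L.
Parse left to right (heavy = foot alone; LL = one foot; stranded L unfooted): (bi.ˈdi:) (pa.ˈpra) nu: (ˈpu:k) le.
Foot heads: 2, 4, 6.
Primary stress on the leftmost head = syllable 2.
Secondary stress on 4, 6: bi.ˈdi:.pa.ˌpra.nu:.ˌpu:k.le.

primary 2, secondary 4, 6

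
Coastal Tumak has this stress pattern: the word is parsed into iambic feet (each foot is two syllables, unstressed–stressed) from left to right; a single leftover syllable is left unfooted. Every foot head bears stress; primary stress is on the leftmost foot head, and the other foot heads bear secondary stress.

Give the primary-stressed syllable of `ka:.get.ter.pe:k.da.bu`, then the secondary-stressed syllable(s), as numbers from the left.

Parse left to right into iambic (σˈσ) feet: (ka:.ˈget) (ter.ˈpe:k) (da.ˈbu).
Foot heads (stressed positions): 2, 4, 6.
End Rule Leftmost: primary stress on the leftmost head = syllable 2.
Secondary stress on 4, 6: ka:.ˈget.ter.ˌpe:k.da.ˌbu.

primary 2, secondary 4, 6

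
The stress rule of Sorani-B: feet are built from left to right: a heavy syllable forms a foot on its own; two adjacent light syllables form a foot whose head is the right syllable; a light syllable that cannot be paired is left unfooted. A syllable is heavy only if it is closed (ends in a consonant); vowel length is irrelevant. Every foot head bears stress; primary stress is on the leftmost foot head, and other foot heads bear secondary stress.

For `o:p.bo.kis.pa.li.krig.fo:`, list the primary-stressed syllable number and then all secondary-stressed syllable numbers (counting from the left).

Weights: 1 o:p H, 2 bo L, 3 kis H, 4 pa L, 5 li L, 6 krig H, 7 fo: L.
Parse left to right (heavy = foot alone; LL = one foot; stranded L unfooted): (ˈo:p) bo (ˈkis) (pa.ˈli) (ˈkrig) fo:.
Foot heads: 1, 3, 5, 6.
Primary stress on the leftmost head = syllable 1.
Secondary stress on 3, 5, 6: ˈo:p.bo.ˌkis.pa.ˌli.ˌkrig.fo:.

primary 1, secondary 3, 5, 6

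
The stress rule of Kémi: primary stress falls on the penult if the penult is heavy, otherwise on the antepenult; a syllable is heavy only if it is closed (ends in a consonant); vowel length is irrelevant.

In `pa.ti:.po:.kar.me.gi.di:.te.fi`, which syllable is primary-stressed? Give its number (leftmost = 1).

Weights: 7 di: L, 8 te L, 9 fi L.
The penult (syllable 8, te) is light, so stress falls on the antepenult (syllable 7, di:).
Primary stress: syllable 7 → pa.ti:.po:.kar.me.gi.ˈdi:.te.fi.

7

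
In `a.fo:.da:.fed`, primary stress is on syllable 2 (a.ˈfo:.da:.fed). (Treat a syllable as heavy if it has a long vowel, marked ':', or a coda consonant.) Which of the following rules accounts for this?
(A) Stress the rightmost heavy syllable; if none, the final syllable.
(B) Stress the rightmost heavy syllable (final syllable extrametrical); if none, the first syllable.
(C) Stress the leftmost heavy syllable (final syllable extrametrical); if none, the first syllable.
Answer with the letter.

Rule A → syllable 4 (observed: 2).
Rule B → syllable 3 (observed: 2).
Rule C → syllable 2 ✓.

C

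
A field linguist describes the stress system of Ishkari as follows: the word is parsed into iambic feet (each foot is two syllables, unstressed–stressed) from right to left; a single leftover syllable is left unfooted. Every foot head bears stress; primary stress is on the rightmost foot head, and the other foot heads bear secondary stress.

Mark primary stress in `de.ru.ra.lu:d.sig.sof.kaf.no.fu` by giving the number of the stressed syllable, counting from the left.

9

Parse right to left into iambic (σˈσ) feet: de (ru.ˈra) (lu:d.ˈsig) (sof.ˈkaf) (no.ˈfu). Syllable 1 is left unfooted.
Foot heads (stressed positions): 3, 5, 7, 9.
End Rule Rightmost: primary stress on the rightmost head = syllable 9.
Primary stress: syllable 9 → de.ru.ra.lu:d.sig.sof.kaf.no.ˈfu.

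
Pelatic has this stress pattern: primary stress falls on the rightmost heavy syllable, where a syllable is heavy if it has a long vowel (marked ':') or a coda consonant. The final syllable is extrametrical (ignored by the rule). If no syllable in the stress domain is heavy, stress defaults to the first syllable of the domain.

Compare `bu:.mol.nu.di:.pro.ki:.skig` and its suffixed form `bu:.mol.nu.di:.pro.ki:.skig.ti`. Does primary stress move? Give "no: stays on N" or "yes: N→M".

Base `bu:.mol.nu.di:.pro.ki:.skig` (7 syllables):
  The final syllable (7, skig) is extrametrical; the stress domain is syllables 1–6.
  Weights: 1 bu: H, 2 mol H, 3 nu L, 4 di: H, 5 pro L, 6 ki: H.
  Heavy syllables in the domain: 1, 2, 4, 6. The rightmost is syllable 6 (ki:).
  → primary stress on syllable 6.
Suffixed `bu:.mol.nu.di:.pro.ki:.skig.ti` (8 syllables):
  The final syllable (8, ti) is extrametrical; the stress domain is syllables 1–7.
  Weights: 1 bu: H, 2 mol H, 3 nu L, 4 di: H, 5 pro L, 6 ki: H, 7 skig H.
  Heavy syllables in the domain: 1, 2, 4, 6, 7. The rightmost is syllable 7 (skig).
  → primary stress on syllable 7.

yes: 6→7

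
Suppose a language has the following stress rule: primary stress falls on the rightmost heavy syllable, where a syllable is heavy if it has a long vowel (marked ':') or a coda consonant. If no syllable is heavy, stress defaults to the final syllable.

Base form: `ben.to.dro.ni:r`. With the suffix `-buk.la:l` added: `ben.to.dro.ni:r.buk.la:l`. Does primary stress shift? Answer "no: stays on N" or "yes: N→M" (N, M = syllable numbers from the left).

Base `ben.to.dro.ni:r` (4 syllables):
  Weights: 1 ben H, 2 to L, 3 dro L, 4 ni:r H.
  Heavy syllables in the domain: 1, 4. The rightmost is syllable 4 (ni:r).
  → primary stress on syllable 4.
Suffixed `ben.to.dro.ni:r.buk.la:l` (6 syllables):
  Weights: 1 ben H, 2 to L, 3 dro L, 4 ni:r H, 5 buk H, 6 la:l H.
  Heavy syllables in the domain: 1, 4, 5, 6. The rightmost is syllable 6 (la:l).
  → primary stress on syllable 6.

yes: 4→6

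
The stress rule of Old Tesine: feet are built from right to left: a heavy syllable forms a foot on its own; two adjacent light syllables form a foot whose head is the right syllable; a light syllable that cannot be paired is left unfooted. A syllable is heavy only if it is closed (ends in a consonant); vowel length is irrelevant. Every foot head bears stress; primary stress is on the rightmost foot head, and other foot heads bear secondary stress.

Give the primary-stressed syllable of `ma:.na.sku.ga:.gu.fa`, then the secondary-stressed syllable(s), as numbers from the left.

primary 6, secondary 2, 4

Weights: 1 ma: L, 2 na L, 3 sku L, 4 ga: L, 5 gu L, 6 fa L.
Parse right to left (heavy = foot alone; LL = one foot; stranded L unfooted): (ma:.ˈna) (sku.ˈga:) (gu.ˈfa).
Foot heads: 2, 4, 6.
Primary stress on the rightmost head = syllable 6.
Secondary stress on 2, 4: ma:.ˌna.sku.ˌga:.gu.ˈfa.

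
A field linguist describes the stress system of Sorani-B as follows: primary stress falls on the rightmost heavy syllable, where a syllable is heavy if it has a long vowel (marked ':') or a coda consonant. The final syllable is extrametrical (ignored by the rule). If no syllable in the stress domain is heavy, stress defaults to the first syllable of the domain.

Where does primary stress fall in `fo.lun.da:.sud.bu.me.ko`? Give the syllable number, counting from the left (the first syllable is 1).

The final syllable (7, ko) is extrametrical; the stress domain is syllables 1–6.
Weights: 1 fo L, 2 lun H, 3 da: H, 4 sud H, 5 bu L, 6 me L.
Heavy syllables in the domain: 2, 3, 4. The rightmost is syllable 4 (sud).
Primary stress: syllable 4 → fo.lun.da:.ˈsud.bu.me.ko.

4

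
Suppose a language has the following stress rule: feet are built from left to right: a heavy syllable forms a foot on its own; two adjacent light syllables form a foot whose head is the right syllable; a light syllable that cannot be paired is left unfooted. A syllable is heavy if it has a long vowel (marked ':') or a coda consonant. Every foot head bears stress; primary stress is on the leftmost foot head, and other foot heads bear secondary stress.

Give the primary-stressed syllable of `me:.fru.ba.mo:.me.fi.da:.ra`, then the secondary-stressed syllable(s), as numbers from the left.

Weights: 1 me: H, 2 fru L, 3 ba L, 4 mo: H, 5 me L, 6 fi L, 7 da: H, 8 ra L.
Parse left to right (heavy = foot alone; LL = one foot; stranded L unfooted): (ˈme:) (fru.ˈba) (ˈmo:) (me.ˈfi) (ˈda:) ra.
Foot heads: 1, 3, 4, 6, 7.
Primary stress on the leftmost head = syllable 1.
Secondary stress on 3, 4, 6, 7: ˈme:.fru.ˌba.ˌmo:.me.ˌfi.ˌda:.ra.

primary 1, secondary 3, 4, 6, 7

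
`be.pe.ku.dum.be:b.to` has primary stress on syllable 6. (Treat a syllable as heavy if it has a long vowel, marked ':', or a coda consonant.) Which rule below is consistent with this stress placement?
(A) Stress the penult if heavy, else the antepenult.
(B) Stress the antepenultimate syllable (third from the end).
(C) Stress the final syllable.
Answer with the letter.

C

Rule A → syllable 5 (observed: 6).
Rule B → syllable 4 (observed: 6).
Rule C → syllable 6 ✓.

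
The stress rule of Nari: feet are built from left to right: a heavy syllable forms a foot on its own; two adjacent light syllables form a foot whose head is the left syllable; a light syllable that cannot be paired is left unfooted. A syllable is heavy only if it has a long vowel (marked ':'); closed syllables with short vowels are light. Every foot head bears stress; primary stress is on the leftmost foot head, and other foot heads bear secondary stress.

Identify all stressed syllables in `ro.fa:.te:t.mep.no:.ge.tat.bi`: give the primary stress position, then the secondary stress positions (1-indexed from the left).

primary 2, secondary 3, 5, 6

Weights: 1 ro L, 2 fa: H, 3 te:t H, 4 mep L, 5 no: H, 6 ge L, 7 tat L, 8 bi L.
Parse left to right (heavy = foot alone; LL = one foot; stranded L unfooted): ro (ˈfa:) (ˈte:t) mep (ˈno:) (ˈge.tat) bi.
Foot heads: 2, 3, 5, 6.
Primary stress on the leftmost head = syllable 2.
Secondary stress on 3, 5, 6: ro.ˈfa:.ˌte:t.mep.ˌno:.ˌge.tat.bi.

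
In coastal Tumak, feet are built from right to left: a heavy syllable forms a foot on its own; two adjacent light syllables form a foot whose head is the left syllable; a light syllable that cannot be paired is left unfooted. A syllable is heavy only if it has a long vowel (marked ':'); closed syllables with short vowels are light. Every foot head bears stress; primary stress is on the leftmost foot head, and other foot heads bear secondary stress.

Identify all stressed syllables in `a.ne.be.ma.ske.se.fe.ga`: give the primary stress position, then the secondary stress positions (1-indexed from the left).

Weights: 1 a L, 2 ne L, 3 be L, 4 ma L, 5 ske L, 6 se L, 7 fe L, 8 ga L.
Parse right to left (heavy = foot alone; LL = one foot; stranded L unfooted): (ˈa.ne) (ˈbe.ma) (ˈske.se) (ˈfe.ga).
Foot heads: 1, 3, 5, 7.
Primary stress on the leftmost head = syllable 1.
Secondary stress on 3, 5, 7: ˈa.ne.ˌbe.ma.ˌske.se.ˌfe.ga.

primary 1, secondary 3, 5, 7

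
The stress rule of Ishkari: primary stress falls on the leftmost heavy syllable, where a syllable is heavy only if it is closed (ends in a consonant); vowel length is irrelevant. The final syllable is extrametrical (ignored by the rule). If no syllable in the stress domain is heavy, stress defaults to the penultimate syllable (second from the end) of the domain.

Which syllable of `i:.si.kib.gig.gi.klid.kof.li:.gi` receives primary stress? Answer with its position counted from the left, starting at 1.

3

The final syllable (9, gi) is extrametrical; the stress domain is syllables 1–8.
Weights: 1 i: L, 2 si L, 3 kib H, 4 gig H, 5 gi L, 6 klid H, 7 kof H, 8 li: L.
Heavy syllables in the domain: 3, 4, 6, 7. The leftmost is syllable 3 (kib).
Primary stress: syllable 3 → i:.si.ˈkib.gig.gi.klid.kof.li:.gi.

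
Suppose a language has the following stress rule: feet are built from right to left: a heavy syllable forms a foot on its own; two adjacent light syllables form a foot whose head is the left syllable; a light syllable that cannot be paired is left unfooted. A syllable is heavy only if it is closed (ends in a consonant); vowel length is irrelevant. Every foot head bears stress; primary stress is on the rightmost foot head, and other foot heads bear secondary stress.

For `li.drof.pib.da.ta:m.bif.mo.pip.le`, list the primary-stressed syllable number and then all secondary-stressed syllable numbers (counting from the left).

primary 8, secondary 2, 3, 5, 6

Weights: 1 li L, 2 drof H, 3 pib H, 4 da L, 5 ta:m H, 6 bif H, 7 mo L, 8 pip H, 9 le L.
Parse right to left (heavy = foot alone; LL = one foot; stranded L unfooted): li (ˈdrof) (ˈpib) da (ˈta:m) (ˈbif) mo (ˈpip) le.
Foot heads: 2, 3, 5, 6, 8.
Primary stress on the rightmost head = syllable 8.
Secondary stress on 2, 3, 5, 6: li.ˌdrof.ˌpib.da.ˌta:m.ˌbif.mo.ˈpip.le.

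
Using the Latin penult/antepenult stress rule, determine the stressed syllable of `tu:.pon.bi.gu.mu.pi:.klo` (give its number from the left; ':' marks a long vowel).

Classical Latin: stress the penult if heavy (long vowel or closed), else the antepenult.
Weights: 5 mu L, 6 pi: H, 7 klo L.
The penult (syllable 6, pi:) is heavy, so it takes stress.
Stress on syllable 6: tu:.pon.bi.gu.mu.ˈpi:.klo.

6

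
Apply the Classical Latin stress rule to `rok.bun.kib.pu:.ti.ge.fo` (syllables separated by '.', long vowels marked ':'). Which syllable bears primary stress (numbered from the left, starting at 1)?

Classical Latin: stress the penult if heavy (long vowel or closed), else the antepenult.
Weights: 5 ti L, 6 ge L, 7 fo L.
The penult (syllable 6, ge) is light, so stress falls on the antepenult (syllable 5, ti).
Stress on syllable 5: rok.bun.kib.pu:.ˈti.ge.fo.

5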